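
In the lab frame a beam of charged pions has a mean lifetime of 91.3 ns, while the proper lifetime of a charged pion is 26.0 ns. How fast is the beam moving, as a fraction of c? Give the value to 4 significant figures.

γ = Δt/τ₀ = 91.3/26.0 = 3.51154
β = √(1 − 1/γ²) = √(1 − 1/3.51154²) = 0.9586

β ≈ 0.9586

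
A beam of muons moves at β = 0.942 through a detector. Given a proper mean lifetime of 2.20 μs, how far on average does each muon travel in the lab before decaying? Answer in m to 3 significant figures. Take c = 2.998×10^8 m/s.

γ = 1/√(1 − 0.942²) = 2.9796
Dilated lifetime: Δt = γτ₀ = 2.9796 × 2.20 μs = 6.5552 μs
d = vΔt = 0.942c × 6.5552 μs = 2.8241×10^8 m/s × 6.5552×10^-6 s = 1850 m

d ≈ 1850 m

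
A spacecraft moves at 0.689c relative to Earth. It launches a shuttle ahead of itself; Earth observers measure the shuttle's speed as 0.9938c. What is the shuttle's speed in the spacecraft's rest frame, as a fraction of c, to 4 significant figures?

Inverse velocity addition: u' = (u − v)/(1 − uv/c²)
= (0.9938 − 0.689)/(1 − 0.9938×0.689) = 0.3048/0.315272 = 0.9668

u' ≈ 0.9668c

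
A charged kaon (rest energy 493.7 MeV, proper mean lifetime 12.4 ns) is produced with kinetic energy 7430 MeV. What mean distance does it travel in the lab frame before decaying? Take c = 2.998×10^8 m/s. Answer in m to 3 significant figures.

d ≈ 59.5 m

γ = 1 + K/(m₀c²) = 1 + 7430/493.7 = 16.050
β = √(1 − 1/γ²) = 0.99806
Dilated lifetime: γτ₀ = 16.050 × 12.4 ns = 199.02 ns
d = βc·γτ₀ = 0.99806 × (2.998×10^8 m/s) × 1.9902×10^-7 s = 59.5 m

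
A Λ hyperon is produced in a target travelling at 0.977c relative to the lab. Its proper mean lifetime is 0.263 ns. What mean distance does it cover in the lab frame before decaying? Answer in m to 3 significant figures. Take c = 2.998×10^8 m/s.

d ≈ 0.361 m

γ = 1/√(1 − 0.977²) = 4.6896
Dilated lifetime: Δt = γτ₀ = 4.6896 × 0.263 ns = 1.2334 ns
d = vΔt = 0.977c × 1.2334 ns = 2.9290×10^8 m/s × 1.2334×10^-9 s = 0.361 m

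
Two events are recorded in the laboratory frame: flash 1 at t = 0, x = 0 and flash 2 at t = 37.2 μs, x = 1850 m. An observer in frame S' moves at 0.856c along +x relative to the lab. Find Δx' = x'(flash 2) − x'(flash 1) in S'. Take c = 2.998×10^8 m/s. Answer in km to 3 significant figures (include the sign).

Δx' ≈ -14.9 km

γ = 1/√(1 − 0.856²) = 1.9343
Δx' = γ(Δx − vΔt) = 1.9343 × (1850 m − 0.856×(2.998×10^8 m/s)×37.2×10^-6 s)
= 1.9343 × (-7696.6 m) = -14.9 km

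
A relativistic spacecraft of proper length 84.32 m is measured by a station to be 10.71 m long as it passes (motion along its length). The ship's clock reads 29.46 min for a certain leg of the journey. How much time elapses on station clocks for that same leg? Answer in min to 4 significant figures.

Length contraction ⇒ γ = L₀/L = 84.32/10.71 = 7.87302
Time dilation: Δt = γτ₀ = 7.87302 × 29.46 min = 231.9 min

Δt ≈ 231.9 min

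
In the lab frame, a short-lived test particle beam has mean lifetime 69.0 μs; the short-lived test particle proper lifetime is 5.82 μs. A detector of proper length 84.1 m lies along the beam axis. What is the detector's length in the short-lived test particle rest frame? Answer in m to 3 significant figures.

Time dilation ⇒ γ = Δt/τ₀ = 69.0/5.82 = 11.856
Length contraction: L = L₀/γ = 84.1/11.856 = 7.09 m

L ≈ 7.09 m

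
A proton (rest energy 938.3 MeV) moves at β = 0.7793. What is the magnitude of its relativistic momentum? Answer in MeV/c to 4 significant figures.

γ = 1/√(1 − 0.7793²) = 1.59578
p = γβm₀c = 1.59578 × 0.7793 × 938.3 MeV/c = 1167 MeV/c

p ≈ 1167 MeV/c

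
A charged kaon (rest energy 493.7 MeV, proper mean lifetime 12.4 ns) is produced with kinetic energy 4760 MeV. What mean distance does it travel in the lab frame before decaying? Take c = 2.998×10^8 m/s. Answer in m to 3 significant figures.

γ = 1 + K/(m₀c²) = 1 + 4760/493.7 = 10.641
β = √(1 − 1/γ²) = 0.99557
Dilated lifetime: γτ₀ = 10.641 × 12.4 ns = 131.95 ns
d = βc·γτ₀ = 0.99557 × (2.998×10^8 m/s) × 1.3195×10^-7 s = 39.4 m

d ≈ 39.4 m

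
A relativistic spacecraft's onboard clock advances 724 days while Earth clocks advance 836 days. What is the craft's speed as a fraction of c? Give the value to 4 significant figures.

γ = Δt/τ₀ = 836/724 = 1.15470
β = √(1 − 1/γ²) = √(1 − 1/1.15470²) = 0.5000

β ≈ 0.5000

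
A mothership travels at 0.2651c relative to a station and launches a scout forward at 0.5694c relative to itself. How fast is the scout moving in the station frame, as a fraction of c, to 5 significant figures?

u ≈ 0.72505c

Compose boost 2: (0.5694 + 0.2651)/(1 + 0.5694×0.2651) = 0.83450/1.150948 = 0.72505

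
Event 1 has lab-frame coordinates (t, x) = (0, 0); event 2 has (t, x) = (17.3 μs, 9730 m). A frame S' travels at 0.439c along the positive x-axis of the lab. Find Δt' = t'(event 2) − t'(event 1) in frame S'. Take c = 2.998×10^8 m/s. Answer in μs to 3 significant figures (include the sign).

Δt' ≈ 3.40 μs

γ = 1/√(1 − 0.439²) = 1.1130
Δt' = γ(Δt − vΔx/c²) = 1.1130 × (17.3 μs − 0.439×9730 m / (2.998×10^8 m/s))
= 1.1130 × (3.0523 μs) = 3.40 μs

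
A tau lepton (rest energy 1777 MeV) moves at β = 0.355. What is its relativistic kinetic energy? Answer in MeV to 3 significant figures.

γ = 1/√(1 − 0.355²) = 1.0697
K = (γ − 1)m₀c² = (1.0697 − 1) × 1777 MeV = 0.069672 × 1777 MeV = 124 MeV

K ≈ 124 MeV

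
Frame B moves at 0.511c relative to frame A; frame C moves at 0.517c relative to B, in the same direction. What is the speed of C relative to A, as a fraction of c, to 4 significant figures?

u ≈ 0.8132c

Compose boost 2: (0.517 + 0.511)/(1 + 0.517×0.511) = 1.028/1.26419 = 0.8132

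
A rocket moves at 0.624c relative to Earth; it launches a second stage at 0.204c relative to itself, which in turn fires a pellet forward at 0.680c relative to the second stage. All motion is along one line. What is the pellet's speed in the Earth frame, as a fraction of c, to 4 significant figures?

u ≈ 0.9433c

Compose boost 2: (0.204 + 0.624)/(1 + 0.204×0.624) = 0.8280/1.12730 = 0.734501
Compose boost 3: (0.680 + 0.734501)/(1 + 0.680×0.734501) = 1.41450/1.49946 = 0.9433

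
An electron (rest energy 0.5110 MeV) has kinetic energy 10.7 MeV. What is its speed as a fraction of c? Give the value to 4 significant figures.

γ = 1 + K/(m₀c²) = 1 + 10.7/0.5110 = 21.9393
β = √(1 − 1/γ²) = 0.9990

β ≈ 0.9990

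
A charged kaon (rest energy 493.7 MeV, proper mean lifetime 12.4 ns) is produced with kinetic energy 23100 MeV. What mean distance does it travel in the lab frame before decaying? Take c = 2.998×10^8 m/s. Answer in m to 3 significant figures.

d ≈ 178 m

γ = 1 + K/(m₀c²) = 1 + 23100/493.7 = 47.790
β = √(1 − 1/γ²) = 0.99978
Dilated lifetime: γτ₀ = 47.790 × 12.4 ns = 592.59 ns
d = βc·γτ₀ = 0.99978 × (2.998×10^8 m/s) × 5.9259×10^-7 s = 178 m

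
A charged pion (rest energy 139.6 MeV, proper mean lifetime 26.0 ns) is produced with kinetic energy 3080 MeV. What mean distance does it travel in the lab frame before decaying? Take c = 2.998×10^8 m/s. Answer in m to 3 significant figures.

d ≈ 180 m

γ = 1 + K/(m₀c²) = 1 + 3080/139.6 = 23.063
β = √(1 − 1/γ²) = 0.99906
Dilated lifetime: γτ₀ = 23.063 × 26.0 ns = 599.64 ns
d = βc·γτ₀ = 0.99906 × (2.998×10^8 m/s) × 5.9964×10^-7 s = 180 m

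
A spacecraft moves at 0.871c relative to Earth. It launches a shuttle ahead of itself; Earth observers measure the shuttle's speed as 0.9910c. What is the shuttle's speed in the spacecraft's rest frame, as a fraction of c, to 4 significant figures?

u' ≈ 0.8769c

Inverse velocity addition: u' = (u − v)/(1 − uv/c²)
= (0.9910 − 0.871)/(1 − 0.9910×0.871) = 0.1200/0.136839 = 0.8769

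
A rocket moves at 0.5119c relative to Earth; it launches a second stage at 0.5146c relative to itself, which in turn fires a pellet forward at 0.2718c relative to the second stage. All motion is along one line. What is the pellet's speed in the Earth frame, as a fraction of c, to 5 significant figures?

Compose boost 2: (0.5146 + 0.5119)/(1 + 0.5146×0.5119) = 1.0265/1.263424 = 0.8124748
Compose boost 3: (0.2718 + 0.8124748)/(1 + 0.2718×0.8124748) = 1.084275/1.220831 = 0.88815

u ≈ 0.88815c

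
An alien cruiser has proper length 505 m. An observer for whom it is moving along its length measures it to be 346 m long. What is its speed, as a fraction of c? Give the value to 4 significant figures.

β ≈ 0.7284

γ = L₀/L = 505/346 = 1.45954
β = √(1 − 1/γ²) = 0.7284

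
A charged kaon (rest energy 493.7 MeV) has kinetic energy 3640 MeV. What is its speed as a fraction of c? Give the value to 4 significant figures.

β ≈ 0.9928

γ = 1 + K/(m₀c²) = 1 + 3640/493.7 = 8.37290
β = √(1 − 1/γ²) = 0.9928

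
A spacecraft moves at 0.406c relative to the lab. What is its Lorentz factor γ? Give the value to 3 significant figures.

γ = 1/√(1 − β²) = 1/√(1 − 0.406²) = 1/√(0.83516) = 1.09

γ ≈ 1.09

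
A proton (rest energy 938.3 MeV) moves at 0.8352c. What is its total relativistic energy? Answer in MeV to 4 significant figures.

E ≈ 1706 MeV

γ = 1/√(1 − 0.8352²) = 1.81836
E = γm₀c² = 1.81836 × 938.3 MeV = 1706 MeV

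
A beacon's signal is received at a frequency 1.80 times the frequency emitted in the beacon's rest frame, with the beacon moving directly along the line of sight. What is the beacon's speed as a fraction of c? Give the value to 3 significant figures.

f_obs/f_src = √((1+β)/(1−β)) = 1.80  ⇒  (1+β)/(1−β) = 3.2400
β = |1 − D²|/(1 + D²) = |1 − 3.2400|/(1 + 3.2400) = 0.528

β ≈ 0.528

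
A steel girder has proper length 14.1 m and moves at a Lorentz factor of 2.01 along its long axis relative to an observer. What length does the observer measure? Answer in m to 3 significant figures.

γ = 2.01 (given)
Length contraction: L = L₀/γ = 14.1/2.01 = 7.01 m

L ≈ 7.01 m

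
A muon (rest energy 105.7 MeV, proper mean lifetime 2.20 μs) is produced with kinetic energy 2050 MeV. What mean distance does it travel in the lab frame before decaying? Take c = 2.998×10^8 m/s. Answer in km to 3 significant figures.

d ≈ 13.4 km

γ = 1 + K/(m₀c²) = 1 + 2050/105.7 = 20.395
β = √(1 − 1/γ²) = 0.99880
Dilated lifetime: γτ₀ = 20.395 × 2.20 μs = 44.868 μs
d = βc·γτ₀ = 0.99880 × (2.998×10^8 m/s) × 4.4868×10^-5 s = 13.4 km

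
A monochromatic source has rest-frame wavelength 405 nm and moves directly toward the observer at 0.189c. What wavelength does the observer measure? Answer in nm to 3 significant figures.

λ_obs ≈ 334 nm

Relativistic Doppler: λ_obs = λ_src √((1−β)/(1+β))
= 405 × √(0.81100/1.1890) = 405 × 0.82588 = 334 nm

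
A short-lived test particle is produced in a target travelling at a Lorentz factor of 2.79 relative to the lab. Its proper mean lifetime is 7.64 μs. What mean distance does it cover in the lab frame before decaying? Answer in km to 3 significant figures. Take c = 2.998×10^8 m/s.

β = √(1 − 1/γ²) = √(1 − 1/2.79²) = 0.93356
Dilated lifetime: Δt = γτ₀ = 2.79 × 7.64 μs = 21.316 μs
d = vΔt = 0.93356c × 21.316 μs = 2.7988×10^8 m/s × 2.1316×10^-5 s = 5.97 km

d ≈ 5.97 km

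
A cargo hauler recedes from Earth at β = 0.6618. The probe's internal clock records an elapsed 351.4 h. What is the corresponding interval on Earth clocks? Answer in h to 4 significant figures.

γ = 1/√(1 − 0.6618²) = 1.33390
Time dilation: Δt = γτ₀ = 1.33390 × 351.4 h = 468.7 h

Δt ≈ 468.7 h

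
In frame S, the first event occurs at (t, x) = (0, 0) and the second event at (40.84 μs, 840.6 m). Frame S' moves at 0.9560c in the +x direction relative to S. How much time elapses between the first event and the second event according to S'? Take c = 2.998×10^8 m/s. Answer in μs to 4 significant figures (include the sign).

γ = 1/√(1 − 0.9560²) = 3.40870
Δt' = γ(Δt − vΔx/c²) = 3.40870 × (40.84 μs − 0.9560×840.6 m / (2.998×10^8 m/s))
= 3.40870 × (38.1595 μs) = 130.1 μs

Δt' ≈ 130.1 μs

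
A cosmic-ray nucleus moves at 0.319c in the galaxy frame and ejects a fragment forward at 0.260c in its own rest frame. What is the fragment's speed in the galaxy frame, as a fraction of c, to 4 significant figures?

Compose boost 2: (0.260 + 0.319)/(1 + 0.260×0.319) = 0.5790/1.08294 = 0.5347

u ≈ 0.5347c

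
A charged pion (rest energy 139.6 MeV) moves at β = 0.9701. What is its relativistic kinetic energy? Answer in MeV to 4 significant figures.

γ = 1/√(1 − 0.9701²) = 4.12022
K = (γ − 1)m₀c² = (4.12022 − 1) × 139.6 MeV = 3.12022 × 139.6 MeV = 435.6 MeV

K ≈ 435.6 MeV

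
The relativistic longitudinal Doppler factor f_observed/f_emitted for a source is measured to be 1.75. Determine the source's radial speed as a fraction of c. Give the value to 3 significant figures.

f_obs/f_src = √((1+β)/(1−β)) = 1.75  ⇒  (1+β)/(1−β) = 3.0625
β = |1 − D²|/(1 + D²) = |1 − 3.0625|/(1 + 3.0625) = 0.508

β ≈ 0.508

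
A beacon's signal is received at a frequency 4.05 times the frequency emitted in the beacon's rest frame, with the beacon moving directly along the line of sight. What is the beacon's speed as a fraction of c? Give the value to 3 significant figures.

β ≈ 0.885

f_obs/f_src = √((1+β)/(1−β)) = 4.05  ⇒  (1+β)/(1−β) = 16.402
β = |1 − D²|/(1 + D²) = |1 − 16.402|/(1 + 16.402) = 0.885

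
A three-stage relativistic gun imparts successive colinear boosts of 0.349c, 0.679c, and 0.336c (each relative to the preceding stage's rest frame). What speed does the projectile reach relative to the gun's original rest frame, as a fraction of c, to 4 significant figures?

Compose boost 2: (0.679 + 0.349)/(1 + 0.679×0.349) = 1.028/1.23697 = 0.831062
Compose boost 3: (0.336 + 0.831062)/(1 + 0.336×0.831062) = 1.16706/1.27924 = 0.9123

u ≈ 0.9123c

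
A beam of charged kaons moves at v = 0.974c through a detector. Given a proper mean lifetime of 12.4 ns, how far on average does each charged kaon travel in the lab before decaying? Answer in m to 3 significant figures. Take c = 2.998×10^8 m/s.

d ≈ 16.0 m

γ = 1/√(1 − 0.974²) = 4.4141
Dilated lifetime: Δt = γτ₀ = 4.4141 × 12.4 ns = 54.735 ns
d = vΔt = 0.974c × 54.735 ns = 2.9201×10^8 m/s × 5.4735×10^-8 s = 16.0 m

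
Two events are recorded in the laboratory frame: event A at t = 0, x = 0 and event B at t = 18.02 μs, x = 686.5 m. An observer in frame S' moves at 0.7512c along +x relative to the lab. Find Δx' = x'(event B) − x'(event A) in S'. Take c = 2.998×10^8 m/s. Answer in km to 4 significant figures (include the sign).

Δx' ≈ -5.108 km

γ = 1/√(1 − 0.7512²) = 1.51498
Δx' = γ(Δx − vΔt) = 1.51498 × (686.5 m − 0.7512×(2.998×10^8 m/s)×18.02×10^-6 s)
= 1.51498 × (-3371.78 m) = -5.108 km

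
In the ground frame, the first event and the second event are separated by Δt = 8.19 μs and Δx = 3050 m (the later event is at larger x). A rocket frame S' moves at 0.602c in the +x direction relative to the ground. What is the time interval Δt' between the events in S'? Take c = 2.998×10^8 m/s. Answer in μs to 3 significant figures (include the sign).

Δt' ≈ 2.59 μs

γ = 1/√(1 − 0.602²) = 1.2524
Δt' = γ(Δt − vΔx/c²) = 1.2524 × (8.19 μs − 0.602×3050 m / (2.998×10^8 m/s))
= 1.2524 × (2.0656 μs) = 2.59 μs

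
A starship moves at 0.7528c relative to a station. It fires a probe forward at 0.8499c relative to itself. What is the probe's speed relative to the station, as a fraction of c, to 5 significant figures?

u ≈ 0.97737c

Relativistic velocity addition: u = (u' + v)/(1 + u'v/c²)
= (0.8499 + 0.7528)/(1 + 0.8499×0.7528) = 1.6027/1.639805 = 0.97737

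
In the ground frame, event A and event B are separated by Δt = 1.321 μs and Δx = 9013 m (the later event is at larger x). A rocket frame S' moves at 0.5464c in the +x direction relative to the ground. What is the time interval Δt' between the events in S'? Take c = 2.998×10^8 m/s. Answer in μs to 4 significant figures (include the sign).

Δt' ≈ -18.04 μs

γ = 1/√(1 − 0.5464²) = 1.19400
Δt' = γ(Δt − vΔx/c²) = 1.19400 × (1.321 μs − 0.5464×9013 m / (2.998×10^8 m/s))
= 1.19400 × (-15.1056 μs) = -18.04 μs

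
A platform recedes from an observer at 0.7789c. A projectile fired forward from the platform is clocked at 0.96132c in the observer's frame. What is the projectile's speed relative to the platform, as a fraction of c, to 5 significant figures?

u' ≈ 0.72611c

Inverse velocity addition: u' = (u − v)/(1 − uv/c²)
= (0.96132 − 0.7789)/(1 − 0.96132×0.7789) = 0.18242/0.2512279 = 0.72611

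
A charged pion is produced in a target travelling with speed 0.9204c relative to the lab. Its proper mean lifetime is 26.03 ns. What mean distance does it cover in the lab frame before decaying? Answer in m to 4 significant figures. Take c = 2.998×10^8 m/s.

γ = 1/√(1 − 0.9204²) = 2.55769
Dilated lifetime: Δt = γτ₀ = 2.55769 × 26.03 ns = 66.5766 ns
d = vΔt = 0.9204c × 66.5766 ns = 2.75936×10^8 m/s × 6.65766×10^-8 s = 18.37 m

d ≈ 18.37 m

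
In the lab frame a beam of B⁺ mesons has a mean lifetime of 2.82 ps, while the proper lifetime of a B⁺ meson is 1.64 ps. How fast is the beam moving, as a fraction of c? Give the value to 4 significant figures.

γ = Δt/τ₀ = 2.82/1.64 = 1.71951
β = √(1 − 1/γ²) = √(1 − 1/1.71951²) = 0.8135

β ≈ 0.8135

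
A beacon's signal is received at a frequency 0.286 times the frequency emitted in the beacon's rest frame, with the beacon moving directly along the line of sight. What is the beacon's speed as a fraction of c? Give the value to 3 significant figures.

f_obs/f_src = √((1−β)/(1+β)) = 0.286  ⇒  (1−β)/(1+β) = 0.081796
β = |1 − D²|/(1 + D²) = |1 − 0.081796|/(1 + 0.081796) = 0.849

β ≈ 0.849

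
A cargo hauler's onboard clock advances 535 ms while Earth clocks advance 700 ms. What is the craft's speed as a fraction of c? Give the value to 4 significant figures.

γ = Δt/τ₀ = 700/535 = 1.30841
β = √(1 − 1/γ²) = √(1 − 1/1.30841²) = 0.6449

β ≈ 0.6449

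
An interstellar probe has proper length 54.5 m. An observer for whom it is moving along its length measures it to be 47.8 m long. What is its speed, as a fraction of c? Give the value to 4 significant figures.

γ = L₀/L = 54.5/47.8 = 1.14017
β = √(1 − 1/γ²) = 0.4804

β ≈ 0.4804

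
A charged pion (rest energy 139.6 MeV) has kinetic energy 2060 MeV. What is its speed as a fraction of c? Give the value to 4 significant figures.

β ≈ 0.9980

γ = 1 + K/(m₀c²) = 1 + 2060/139.6 = 15.7564
β = √(1 − 1/γ²) = 0.9980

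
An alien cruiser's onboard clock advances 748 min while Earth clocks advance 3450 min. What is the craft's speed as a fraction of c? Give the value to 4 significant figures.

β ≈ 0.9762

γ = Δt/τ₀ = 3450/748 = 4.61230
β = √(1 − 1/γ²) = √(1 − 1/4.61230²) = 0.9762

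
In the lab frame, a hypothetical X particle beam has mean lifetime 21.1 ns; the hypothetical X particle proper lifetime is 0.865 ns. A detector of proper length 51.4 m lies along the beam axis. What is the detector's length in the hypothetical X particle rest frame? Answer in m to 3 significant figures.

Time dilation ⇒ γ = Δt/τ₀ = 21.1/0.865 = 24.393
Length contraction: L = L₀/γ = 51.4/24.393 = 2.11 m

L ≈ 2.11 m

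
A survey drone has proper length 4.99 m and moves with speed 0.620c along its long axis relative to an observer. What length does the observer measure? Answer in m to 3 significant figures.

L ≈ 3.92 m

γ = 1/√(1 − 0.620²) = 1.2745
Length contraction: L = L₀/γ = 4.99/1.2745 = 3.92 m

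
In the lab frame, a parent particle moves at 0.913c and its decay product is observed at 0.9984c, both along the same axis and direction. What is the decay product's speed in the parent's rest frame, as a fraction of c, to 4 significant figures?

Inverse velocity addition: u' = (u − v)/(1 − uv/c²)
= (0.9984 − 0.913)/(1 − 0.9984×0.913) = 0.08540/0.0884608 = 0.9654

u' ≈ 0.9654c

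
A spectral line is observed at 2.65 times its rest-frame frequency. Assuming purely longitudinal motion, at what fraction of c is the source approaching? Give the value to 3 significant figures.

f_obs/f_src = √((1+β)/(1−β)) = 2.65  ⇒  (1+β)/(1−β) = 7.0225
β = |1 − D²|/(1 + D²) = |1 − 7.0225|/(1 + 7.0225) = 0.751

β ≈ 0.751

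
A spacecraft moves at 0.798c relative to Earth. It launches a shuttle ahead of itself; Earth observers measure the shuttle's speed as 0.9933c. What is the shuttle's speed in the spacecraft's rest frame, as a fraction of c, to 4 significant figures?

Inverse velocity addition: u' = (u − v)/(1 − uv/c²)
= (0.9933 − 0.798)/(1 − 0.9933×0.798) = 0.1953/0.207347 = 0.9419

u' ≈ 0.9419c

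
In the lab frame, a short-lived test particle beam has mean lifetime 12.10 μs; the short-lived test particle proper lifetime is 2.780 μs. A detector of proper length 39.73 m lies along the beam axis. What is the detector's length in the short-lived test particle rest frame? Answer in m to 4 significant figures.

L ≈ 9.128 m

Time dilation ⇒ γ = Δt/τ₀ = 12.10/2.780 = 4.35252
Length contraction: L = L₀/γ = 39.73/4.35252 = 9.128 m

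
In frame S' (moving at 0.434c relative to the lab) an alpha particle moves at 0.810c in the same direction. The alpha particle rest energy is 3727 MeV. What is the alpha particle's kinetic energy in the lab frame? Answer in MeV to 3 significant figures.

K ≈ 5810 MeV

u_lab = (0.810 + 0.434)/(1 + 0.810×0.434) = 0.920432
γ = 1/√(1 − 0.920432²) = 2.5582
K = (γ − 1)m₀c² = (2.5582 − 1) × 3727 = 1.5582 × 3727 = 5810 MeV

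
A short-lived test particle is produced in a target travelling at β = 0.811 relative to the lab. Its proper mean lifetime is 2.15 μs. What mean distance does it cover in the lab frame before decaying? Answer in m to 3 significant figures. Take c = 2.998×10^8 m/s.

d ≈ 894 m

γ = 1/√(1 − 0.811²) = 1.7093
Dilated lifetime: Δt = γτ₀ = 1.7093 × 2.15 μs = 3.6749 μs
d = vΔt = 0.811c × 3.6749 μs = 2.4314×10^8 m/s × 3.6749×10^-6 s = 894 m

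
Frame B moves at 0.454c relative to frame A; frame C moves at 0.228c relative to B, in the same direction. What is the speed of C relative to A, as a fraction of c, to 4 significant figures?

Compose boost 2: (0.228 + 0.454)/(1 + 0.228×0.454) = 0.6820/1.10351 = 0.6180

u ≈ 0.6180c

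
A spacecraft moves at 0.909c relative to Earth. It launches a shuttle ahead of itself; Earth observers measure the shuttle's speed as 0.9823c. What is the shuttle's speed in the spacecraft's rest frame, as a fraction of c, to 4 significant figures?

u' ≈ 0.6845c

Inverse velocity addition: u' = (u − v)/(1 − uv/c²)
= (0.9823 − 0.909)/(1 − 0.9823×0.909) = 0.07330/0.107089 = 0.6845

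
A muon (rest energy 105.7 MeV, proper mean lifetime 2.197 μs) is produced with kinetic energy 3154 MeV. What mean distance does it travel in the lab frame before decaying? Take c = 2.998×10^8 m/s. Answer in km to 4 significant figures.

γ = 1 + K/(m₀c²) = 1 + 3154/105.7 = 30.8392
β = √(1 − 1/γ²) = 0.999474
Dilated lifetime: γτ₀ = 30.8392 × 2.197 μs = 67.7537 μs
d = βc·γτ₀ = 0.999474 × (2.998×10^8 m/s) × 6.77537×10^-5 s = 20.30 km

d ≈ 20.30 km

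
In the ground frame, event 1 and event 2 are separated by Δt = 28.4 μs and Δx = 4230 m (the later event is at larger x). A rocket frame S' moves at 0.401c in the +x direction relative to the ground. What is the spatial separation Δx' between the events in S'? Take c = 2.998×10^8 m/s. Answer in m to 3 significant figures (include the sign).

γ = 1/√(1 − 0.401²) = 1.0916
Δx' = γ(Δx − vΔt) = 1.0916 × (4230 m − 0.401×(2.998×10^8 m/s)×28.4×10^-6 s)
= 1.0916 × (815.76 m) = 890 m

Δx' ≈ 890 m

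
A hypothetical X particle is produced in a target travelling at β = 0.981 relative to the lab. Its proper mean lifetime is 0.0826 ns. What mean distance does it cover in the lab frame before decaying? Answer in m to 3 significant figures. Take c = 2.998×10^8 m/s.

γ = 1/√(1 − 0.981²) = 5.1544
Dilated lifetime: Δt = γτ₀ = 5.1544 × 0.0826 ns = 0.42576 ns
d = vΔt = 0.981c × 0.42576 ns = 2.9410×10^8 m/s × 4.2576×10^-10 s = 0.125 m

d ≈ 0.125 m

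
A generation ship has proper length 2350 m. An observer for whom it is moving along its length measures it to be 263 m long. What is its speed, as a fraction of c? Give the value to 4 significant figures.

β ≈ 0.9937

γ = L₀/L = 2350/263 = 8.93536
β = √(1 − 1/γ²) = 0.9937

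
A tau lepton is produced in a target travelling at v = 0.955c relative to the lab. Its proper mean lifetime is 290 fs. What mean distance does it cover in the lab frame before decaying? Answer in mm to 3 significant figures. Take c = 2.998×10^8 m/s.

d ≈ 0.280 mm

γ = 1/√(1 − 0.955²) = 3.3715
Dilated lifetime: Δt = γτ₀ = 3.3715 × 290 fs = 977.73 fs
d = vΔt = 0.955c × 977.73 fs = 2.8631×10^8 m/s × 9.7773×10^-13 s = 0.280 mm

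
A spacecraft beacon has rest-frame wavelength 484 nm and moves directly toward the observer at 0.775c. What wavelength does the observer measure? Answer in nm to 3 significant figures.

λ_obs ≈ 172 nm

Relativistic Doppler: λ_obs = λ_src √((1−β)/(1+β))
= 484 × √(0.22500/1.7750) = 484 × 0.35603 = 172 nm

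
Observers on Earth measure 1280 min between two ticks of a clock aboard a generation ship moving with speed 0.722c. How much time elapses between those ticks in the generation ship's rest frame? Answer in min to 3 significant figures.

γ = 1/√(1 − 0.722²) = 1.4453
Proper time: τ₀ = Δt/γ = 1280/1.4453 = 886 min

τ₀ ≈ 886 min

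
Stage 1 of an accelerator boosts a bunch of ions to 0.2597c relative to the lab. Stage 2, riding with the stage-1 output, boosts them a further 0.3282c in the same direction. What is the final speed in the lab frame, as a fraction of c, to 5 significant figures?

Compose boost 2: (0.3282 + 0.2597)/(1 + 0.3282×0.2597) = 0.58790/1.085234 = 0.54173

u ≈ 0.54173c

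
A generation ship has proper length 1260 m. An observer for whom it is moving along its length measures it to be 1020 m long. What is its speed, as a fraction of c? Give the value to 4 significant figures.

β ≈ 0.5871

γ = L₀/L = 1260/1020 = 1.23529
β = √(1 − 1/γ²) = 0.5871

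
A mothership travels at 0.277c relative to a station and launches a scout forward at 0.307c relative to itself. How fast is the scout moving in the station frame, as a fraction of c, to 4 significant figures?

u ≈ 0.5382c

Compose boost 2: (0.307 + 0.277)/(1 + 0.307×0.277) = 0.5840/1.08504 = 0.5382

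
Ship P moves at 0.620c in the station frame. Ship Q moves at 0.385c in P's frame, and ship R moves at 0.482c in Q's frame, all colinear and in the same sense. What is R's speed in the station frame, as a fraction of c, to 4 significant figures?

Compose boost 2: (0.385 + 0.620)/(1 + 0.385×0.620) = 1.005/1.23870 = 0.811334
Compose boost 3: (0.482 + 0.811334)/(1 + 0.482×0.811334) = 1.29333/1.39106 = 0.9297

u ≈ 0.9297c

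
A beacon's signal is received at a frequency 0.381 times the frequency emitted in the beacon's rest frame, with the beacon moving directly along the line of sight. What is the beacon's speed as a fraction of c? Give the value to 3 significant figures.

β ≈ 0.746

f_obs/f_src = √((1−β)/(1+β)) = 0.381  ⇒  (1−β)/(1+β) = 0.14516
β = |1 − D²|/(1 + D²) = |1 − 0.14516|/(1 + 0.14516) = 0.746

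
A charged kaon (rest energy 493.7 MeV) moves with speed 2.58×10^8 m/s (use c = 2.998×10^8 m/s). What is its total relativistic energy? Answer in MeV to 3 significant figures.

β = v/c = 2.58×10^8 / 2.998×10^8 = 0.86057
γ = 1/√(1 − 0.86057²) = 1.9634
E = γm₀c² = 1.9634 × 493.7 MeV = 969 MeV

E ≈ 969 MeV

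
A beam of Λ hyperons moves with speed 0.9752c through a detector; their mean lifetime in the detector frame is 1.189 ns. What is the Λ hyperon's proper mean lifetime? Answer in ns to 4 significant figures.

τ₀ ≈ 0.2632 ns

γ = 1/√(1 − 0.9752²) = 4.51823
Proper time: τ₀ = Δt/γ = 1.189/4.51823 = 0.2632 ns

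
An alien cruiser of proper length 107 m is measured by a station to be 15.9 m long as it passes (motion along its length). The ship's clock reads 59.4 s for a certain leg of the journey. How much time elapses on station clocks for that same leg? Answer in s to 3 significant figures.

Δt ≈ 400 s

Length contraction ⇒ γ = L₀/L = 107/15.9 = 6.7296
Time dilation: Δt = γτ₀ = 6.7296 × 59.4 s = 400 s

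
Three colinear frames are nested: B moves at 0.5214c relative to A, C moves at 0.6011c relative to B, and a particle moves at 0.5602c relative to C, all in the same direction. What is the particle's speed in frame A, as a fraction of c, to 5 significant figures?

u ≈ 0.95677c

Compose boost 2: (0.6011 + 0.5214)/(1 + 0.6011×0.5214) = 1.1225/1.313414 = 0.8546432
Compose boost 3: (0.5602 + 0.8546432)/(1 + 0.5602×0.8546432) = 1.414843/1.478771 = 0.95677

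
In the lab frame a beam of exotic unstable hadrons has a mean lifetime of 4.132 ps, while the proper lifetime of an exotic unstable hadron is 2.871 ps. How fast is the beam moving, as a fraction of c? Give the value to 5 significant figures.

β ≈ 0.71918

γ = Δt/τ₀ = 4.132/2.871 = 1.439220
β = √(1 − 1/γ²) = √(1 − 1/1.439220²) = 0.71918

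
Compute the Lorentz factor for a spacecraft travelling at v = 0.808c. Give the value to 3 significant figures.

γ ≈ 1.70

γ = 1/√(1 − β²) = 1/√(1 − 0.808²) = 1/√(0.34714) = 1.70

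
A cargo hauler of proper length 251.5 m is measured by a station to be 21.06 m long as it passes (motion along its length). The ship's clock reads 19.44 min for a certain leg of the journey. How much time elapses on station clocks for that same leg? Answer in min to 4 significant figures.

Δt ≈ 232.2 min

Length contraction ⇒ γ = L₀/L = 251.5/21.06 = 11.9421
Time dilation: Δt = γτ₀ = 11.9421 × 19.44 min = 232.2 min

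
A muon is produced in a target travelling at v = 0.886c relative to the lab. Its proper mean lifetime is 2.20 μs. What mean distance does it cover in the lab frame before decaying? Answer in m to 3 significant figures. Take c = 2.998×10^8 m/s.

γ = 1/√(1 − 0.886²) = 2.1566
Dilated lifetime: Δt = γτ₀ = 2.1566 × 2.20 μs = 4.7446 μs
d = vΔt = 0.886c × 4.7446 μs = 2.6562×10^8 m/s × 4.7446×10^-6 s = 1260 m

d ≈ 1260 m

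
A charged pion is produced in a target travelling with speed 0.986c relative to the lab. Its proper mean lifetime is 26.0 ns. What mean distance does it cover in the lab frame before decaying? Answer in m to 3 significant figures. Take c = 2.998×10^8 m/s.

γ = 1/√(1 − 0.986²) = 5.9972
Dilated lifetime: Δt = γτ₀ = 5.9972 × 26.0 ns = 155.93 ns
d = vΔt = 0.986c × 155.93 ns = 2.9560×10^8 m/s × 1.5593×10^-7 s = 46.1 m

d ≈ 46.1 m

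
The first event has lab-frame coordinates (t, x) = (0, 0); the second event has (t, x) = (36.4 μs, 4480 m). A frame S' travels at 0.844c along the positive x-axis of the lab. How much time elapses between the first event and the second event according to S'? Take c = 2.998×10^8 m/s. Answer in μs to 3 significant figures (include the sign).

Δt' ≈ 44.4 μs

γ = 1/√(1 − 0.844²) = 1.8645
Δt' = γ(Δt − vΔx/c²) = 1.8645 × (36.4 μs − 0.844×4480 m / (2.998×10^8 m/s))
= 1.8645 × (23.788 μs) = 44.4 μs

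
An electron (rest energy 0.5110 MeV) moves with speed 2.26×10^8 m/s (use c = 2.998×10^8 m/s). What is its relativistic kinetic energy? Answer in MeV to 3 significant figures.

K ≈ 0.267 MeV

β = v/c = 2.26×10^8 / 2.998×10^8 = 0.75384
γ = 1/√(1 − 0.75384²) = 1.5219
K = (γ − 1)m₀c² = (1.5219 − 1) × 0.5110 MeV = 0.52192 × 0.5110 MeV = 0.267 MeV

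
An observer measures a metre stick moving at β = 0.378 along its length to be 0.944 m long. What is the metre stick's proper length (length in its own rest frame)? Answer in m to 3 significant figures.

γ = 1/√(1 − 0.378²) = 1.0801
L₀ = γL = 1.0801 × 0.944 = 1.02 m

L₀ ≈ 1.02 m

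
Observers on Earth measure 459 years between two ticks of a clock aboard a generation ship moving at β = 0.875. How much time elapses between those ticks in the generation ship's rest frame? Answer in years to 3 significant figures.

γ = 1/√(1 − 0.875²) = 2.0656
Proper time: τ₀ = Δt/γ = 459/2.0656 = 222 years

τ₀ ≈ 222 years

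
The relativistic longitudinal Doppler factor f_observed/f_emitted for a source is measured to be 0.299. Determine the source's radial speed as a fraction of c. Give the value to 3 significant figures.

f_obs/f_src = √((1−β)/(1+β)) = 0.299  ⇒  (1−β)/(1+β) = 0.089401
β = |1 − D²|/(1 + D²) = |1 − 0.089401|/(1 + 0.089401) = 0.836

β ≈ 0.836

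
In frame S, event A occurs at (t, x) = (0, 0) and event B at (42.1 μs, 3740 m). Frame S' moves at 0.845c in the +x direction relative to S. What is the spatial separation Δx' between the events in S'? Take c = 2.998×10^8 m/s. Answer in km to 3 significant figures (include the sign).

γ = 1/√(1 − 0.845²) = 1.8700
Δx' = γ(Δx − vΔt) = 1.8700 × (3740 m − 0.845×(2.998×10^8 m/s)×42.1×10^-6 s)
= 1.8700 × (-6925.2 m) = -13.0 km

Δx' ≈ -13.0 km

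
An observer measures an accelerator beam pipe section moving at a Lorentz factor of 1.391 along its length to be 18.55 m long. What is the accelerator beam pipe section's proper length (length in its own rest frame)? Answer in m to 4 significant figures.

L₀ ≈ 25.80 m

γ = 1.391 (given)
L₀ = γL = 1.391 × 18.55 = 25.80 m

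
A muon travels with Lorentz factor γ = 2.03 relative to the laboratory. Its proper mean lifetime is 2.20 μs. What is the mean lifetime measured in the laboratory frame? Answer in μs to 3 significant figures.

Δt ≈ 4.47 μs

γ = 2.03 (given)
Time dilation: Δt = γτ₀ = 2.03 × 2.20 μs = 4.47 μs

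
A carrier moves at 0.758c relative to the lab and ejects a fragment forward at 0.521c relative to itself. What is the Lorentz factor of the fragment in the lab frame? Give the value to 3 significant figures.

u_lab = (0.521 + 0.758)/(1 + 0.521×0.758) = 1.279/1.39492 = 0.916900
γ = 1/√(1 − 0.916900²) = 2.51

γ ≈ 2.51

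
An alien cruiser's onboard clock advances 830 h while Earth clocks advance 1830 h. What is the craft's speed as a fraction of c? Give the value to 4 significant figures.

β ≈ 0.8912

γ = Δt/τ₀ = 1830/830 = 2.20482
β = √(1 − 1/γ²) = √(1 − 1/2.20482²) = 0.8912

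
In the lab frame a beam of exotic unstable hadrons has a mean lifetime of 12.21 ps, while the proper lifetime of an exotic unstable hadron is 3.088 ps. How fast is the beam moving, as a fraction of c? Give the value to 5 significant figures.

γ = Δt/τ₀ = 12.21/3.088 = 3.954016
β = √(1 − 1/γ²) = √(1 − 1/3.954016²) = 0.96749

β ≈ 0.96749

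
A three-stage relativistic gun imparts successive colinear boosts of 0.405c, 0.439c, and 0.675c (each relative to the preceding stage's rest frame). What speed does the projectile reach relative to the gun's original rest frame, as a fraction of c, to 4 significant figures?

u ≈ 0.9379c

Compose boost 2: (0.439 + 0.405)/(1 + 0.439×0.405) = 0.8440/1.17779 = 0.716593
Compose boost 3: (0.675 + 0.716593)/(1 + 0.675×0.716593) = 1.39159/1.48370 = 0.9379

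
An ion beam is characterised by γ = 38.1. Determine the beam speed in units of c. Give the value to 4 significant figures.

β ≈ 0.9997

β = √(1 − 1/γ²) = √(1 − 1/38.1²) = √(0.999311) = 0.9997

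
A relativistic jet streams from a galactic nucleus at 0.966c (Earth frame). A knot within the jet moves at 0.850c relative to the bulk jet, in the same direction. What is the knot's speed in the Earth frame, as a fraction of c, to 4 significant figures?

u ≈ 0.9972c

Relativistic velocity addition: u = (u' + v)/(1 + u'v/c²)
= (0.850 + 0.966)/(1 + 0.850×0.966) = 1.816/1.82110 = 0.9972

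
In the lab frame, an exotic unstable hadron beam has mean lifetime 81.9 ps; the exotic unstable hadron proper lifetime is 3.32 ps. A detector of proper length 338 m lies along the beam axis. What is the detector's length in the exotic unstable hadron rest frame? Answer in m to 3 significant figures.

L ≈ 13.7 m

Time dilation ⇒ γ = Δt/τ₀ = 81.9/3.32 = 24.669
Length contraction: L = L₀/γ = 338/24.669 = 13.7 m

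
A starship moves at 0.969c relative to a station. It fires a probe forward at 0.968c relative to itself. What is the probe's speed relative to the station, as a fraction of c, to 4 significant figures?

Relativistic velocity addition: u = (u' + v)/(1 + u'v/c²)
= (0.968 + 0.969)/(1 + 0.968×0.969) = 1.937/1.93799 = 0.9995

u ≈ 0.9995c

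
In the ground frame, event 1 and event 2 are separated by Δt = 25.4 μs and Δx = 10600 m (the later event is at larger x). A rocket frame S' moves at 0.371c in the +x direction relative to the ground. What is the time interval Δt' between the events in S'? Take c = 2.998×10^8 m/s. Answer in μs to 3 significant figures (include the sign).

γ = 1/√(1 − 0.371²) = 1.0769
Δt' = γ(Δt − vΔx/c²) = 1.0769 × (25.4 μs − 0.371×10600 m / (2.998×10^8 m/s))
= 1.0769 × (12.283 μs) = 13.2 μs

Δt' ≈ 13.2 μs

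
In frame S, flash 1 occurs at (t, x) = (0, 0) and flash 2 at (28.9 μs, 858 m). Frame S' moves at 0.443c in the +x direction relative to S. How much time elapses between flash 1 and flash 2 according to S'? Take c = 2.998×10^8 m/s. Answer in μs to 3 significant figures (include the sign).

Δt' ≈ 30.8 μs

γ = 1/√(1 − 0.443²) = 1.1154
Δt' = γ(Δt − vΔx/c²) = 1.1154 × (28.9 μs − 0.443×858 m / (2.998×10^8 m/s))
= 1.1154 × (27.632 μs) = 30.8 μs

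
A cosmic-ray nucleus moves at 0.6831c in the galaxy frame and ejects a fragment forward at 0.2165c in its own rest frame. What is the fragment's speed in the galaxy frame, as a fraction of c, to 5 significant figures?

Compose boost 2: (0.2165 + 0.6831)/(1 + 0.2165×0.6831) = 0.89960/1.147891 = 0.78370

u ≈ 0.78370c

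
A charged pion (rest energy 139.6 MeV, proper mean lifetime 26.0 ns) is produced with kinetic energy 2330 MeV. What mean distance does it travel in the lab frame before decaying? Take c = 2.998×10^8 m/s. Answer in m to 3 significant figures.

γ = 1 + K/(m₀c²) = 1 + 2330/139.6 = 17.691
β = √(1 − 1/γ²) = 0.99840
Dilated lifetime: γτ₀ = 17.691 × 26.0 ns = 459.95 ns
d = βc·γτ₀ = 0.99840 × (2.998×10^8 m/s) × 4.5995×10^-7 s = 138 m

d ≈ 138 m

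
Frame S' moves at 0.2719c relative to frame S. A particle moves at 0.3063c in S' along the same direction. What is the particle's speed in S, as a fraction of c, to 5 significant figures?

Relativistic velocity addition: u = (u' + v)/(1 + u'v/c²)
= (0.3063 + 0.2719)/(1 + 0.3063×0.2719) = 0.57820/1.083283 = 0.53375

u ≈ 0.53375c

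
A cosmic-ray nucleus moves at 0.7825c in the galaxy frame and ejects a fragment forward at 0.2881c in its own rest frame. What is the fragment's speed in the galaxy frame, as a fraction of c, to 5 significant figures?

Compose boost 2: (0.2881 + 0.7825)/(1 + 0.2881×0.7825) = 1.0706/1.225438 = 0.87365

u ≈ 0.87365c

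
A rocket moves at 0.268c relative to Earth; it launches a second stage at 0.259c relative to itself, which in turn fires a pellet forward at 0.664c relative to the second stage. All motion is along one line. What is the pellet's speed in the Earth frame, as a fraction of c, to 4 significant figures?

u ≈ 0.8716c

Compose boost 2: (0.259 + 0.268)/(1 + 0.259×0.268) = 0.5270/1.06941 = 0.492794
Compose boost 3: (0.664 + 0.492794)/(1 + 0.664×0.492794) = 1.15679/1.32722 = 0.8716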